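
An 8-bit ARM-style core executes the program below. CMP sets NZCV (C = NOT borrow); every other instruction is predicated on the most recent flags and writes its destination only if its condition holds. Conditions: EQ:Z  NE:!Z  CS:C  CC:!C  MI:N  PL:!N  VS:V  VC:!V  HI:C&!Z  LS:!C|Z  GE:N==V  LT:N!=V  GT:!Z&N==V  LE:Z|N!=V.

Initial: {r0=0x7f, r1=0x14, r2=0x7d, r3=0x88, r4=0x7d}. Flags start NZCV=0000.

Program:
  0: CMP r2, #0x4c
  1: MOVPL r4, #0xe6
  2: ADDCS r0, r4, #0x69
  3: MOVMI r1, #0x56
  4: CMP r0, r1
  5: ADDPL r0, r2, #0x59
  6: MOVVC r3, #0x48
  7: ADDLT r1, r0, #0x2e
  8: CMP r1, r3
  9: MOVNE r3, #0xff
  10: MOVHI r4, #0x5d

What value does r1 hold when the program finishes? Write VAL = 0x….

VAL = 0x14

[0] flags=0010 → (cmp)
[1] flags=0010 PL?T → r4=0xe6
[2] flags=0010 CS?T → r0=0x4f
[3] flags=0010 MI?F → skip
[4] flags=0010 → (cmp)
[5] flags=0010 PL?T → r0=0xd6
[6] flags=0010 VC?T → r3=0x48
[7] flags=0010 LT?F → skip
[8] flags=1000 → (cmp)
[9] flags=1000 NE?T → r3=0xff
[10] flags=1000 HI?F → skip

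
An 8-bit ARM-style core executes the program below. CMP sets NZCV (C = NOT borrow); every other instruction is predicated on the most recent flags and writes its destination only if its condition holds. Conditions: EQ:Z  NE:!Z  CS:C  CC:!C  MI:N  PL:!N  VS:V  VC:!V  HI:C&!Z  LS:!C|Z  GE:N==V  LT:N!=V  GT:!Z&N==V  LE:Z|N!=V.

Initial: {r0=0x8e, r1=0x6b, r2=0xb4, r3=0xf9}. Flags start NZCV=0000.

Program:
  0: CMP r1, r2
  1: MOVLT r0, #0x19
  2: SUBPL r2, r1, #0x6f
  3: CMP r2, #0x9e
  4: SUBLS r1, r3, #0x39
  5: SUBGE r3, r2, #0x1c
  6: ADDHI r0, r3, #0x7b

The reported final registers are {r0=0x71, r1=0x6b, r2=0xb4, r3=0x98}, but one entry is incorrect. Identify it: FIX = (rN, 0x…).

0: ✓ CMP  NZCV=1001
1: · MOVLT
2: · SUBPL
3: ✓ CMP  NZCV=0010
4: · SUBLS
5: ✓ SUBGE  r3←0x98
6: ✓ ADDHI  r0←0x13

FIX = (r0, 0x13)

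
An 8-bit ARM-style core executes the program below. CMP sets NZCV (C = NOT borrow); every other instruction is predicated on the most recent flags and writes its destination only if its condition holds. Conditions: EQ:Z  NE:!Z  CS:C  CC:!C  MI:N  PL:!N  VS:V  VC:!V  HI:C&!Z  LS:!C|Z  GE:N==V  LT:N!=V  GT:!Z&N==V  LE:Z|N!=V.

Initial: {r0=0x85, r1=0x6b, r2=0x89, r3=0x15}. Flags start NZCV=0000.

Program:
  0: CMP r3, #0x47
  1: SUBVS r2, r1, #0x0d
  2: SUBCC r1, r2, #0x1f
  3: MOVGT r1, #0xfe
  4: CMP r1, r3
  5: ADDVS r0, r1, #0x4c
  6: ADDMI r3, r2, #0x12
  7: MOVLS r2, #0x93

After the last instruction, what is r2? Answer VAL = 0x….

VAL = 0x89

[0] flags=1000 → (cmp)
[1] flags=1000 VS?F → skip
[2] flags=1000 CC?T → r1=0x6a
[3] flags=1000 GT?F → skip
[4] flags=0010 → (cmp)
[5] flags=0010 VS?F → skip
[6] flags=0010 MI?F → skip
[7] flags=0010 LS?F → skip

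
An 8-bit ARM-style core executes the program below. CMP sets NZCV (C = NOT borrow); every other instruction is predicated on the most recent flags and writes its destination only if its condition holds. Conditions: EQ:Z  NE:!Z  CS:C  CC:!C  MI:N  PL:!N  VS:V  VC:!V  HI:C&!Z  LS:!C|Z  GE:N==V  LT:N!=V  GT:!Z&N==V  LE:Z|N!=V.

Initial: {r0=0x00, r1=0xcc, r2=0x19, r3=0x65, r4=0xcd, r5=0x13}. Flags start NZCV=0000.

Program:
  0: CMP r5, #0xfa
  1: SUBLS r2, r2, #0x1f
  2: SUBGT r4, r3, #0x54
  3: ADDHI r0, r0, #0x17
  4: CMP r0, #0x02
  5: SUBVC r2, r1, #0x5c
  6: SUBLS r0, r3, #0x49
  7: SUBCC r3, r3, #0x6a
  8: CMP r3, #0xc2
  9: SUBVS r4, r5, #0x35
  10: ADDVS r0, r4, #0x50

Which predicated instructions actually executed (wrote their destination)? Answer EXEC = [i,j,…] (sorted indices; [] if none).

EXEC = [1,2,5,6,7]

0: ✓ CMP  NZCV=0000
1: ✓ SUBLS  r2←0xfa
2: ✓ SUBGT  r4←0x11
3: · ADDHI
4: ✓ CMP  NZCV=1000
5: ✓ SUBVC  r2←0x70
6: ✓ SUBLS  r0←0x1c
7: ✓ SUBCC  r3←0xfb
8: ✓ CMP  NZCV=0010
9: · SUBVS
10: · ADDVS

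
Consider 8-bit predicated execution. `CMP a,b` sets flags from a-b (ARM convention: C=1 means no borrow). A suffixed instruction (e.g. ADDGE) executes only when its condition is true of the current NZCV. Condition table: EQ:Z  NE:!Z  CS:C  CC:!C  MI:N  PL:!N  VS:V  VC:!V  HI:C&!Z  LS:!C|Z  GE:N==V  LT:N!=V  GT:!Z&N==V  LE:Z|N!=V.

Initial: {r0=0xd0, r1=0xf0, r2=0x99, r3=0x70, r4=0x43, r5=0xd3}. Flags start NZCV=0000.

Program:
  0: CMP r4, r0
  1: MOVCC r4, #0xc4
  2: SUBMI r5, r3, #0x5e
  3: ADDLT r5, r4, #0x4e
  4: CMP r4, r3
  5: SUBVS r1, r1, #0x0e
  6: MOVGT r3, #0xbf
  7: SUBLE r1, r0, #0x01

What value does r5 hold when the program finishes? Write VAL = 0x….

0: ✓ CMP  NZCV=0000
1: ✓ MOVCC  r4←0xc4
2: · SUBMI
3: · ADDLT
4: ✓ CMP  NZCV=0011
5: ✓ SUBVS  r1←0xe2
6: · MOVGT
7: ✓ SUBLE  r1←0xcf

VAL = 0xd3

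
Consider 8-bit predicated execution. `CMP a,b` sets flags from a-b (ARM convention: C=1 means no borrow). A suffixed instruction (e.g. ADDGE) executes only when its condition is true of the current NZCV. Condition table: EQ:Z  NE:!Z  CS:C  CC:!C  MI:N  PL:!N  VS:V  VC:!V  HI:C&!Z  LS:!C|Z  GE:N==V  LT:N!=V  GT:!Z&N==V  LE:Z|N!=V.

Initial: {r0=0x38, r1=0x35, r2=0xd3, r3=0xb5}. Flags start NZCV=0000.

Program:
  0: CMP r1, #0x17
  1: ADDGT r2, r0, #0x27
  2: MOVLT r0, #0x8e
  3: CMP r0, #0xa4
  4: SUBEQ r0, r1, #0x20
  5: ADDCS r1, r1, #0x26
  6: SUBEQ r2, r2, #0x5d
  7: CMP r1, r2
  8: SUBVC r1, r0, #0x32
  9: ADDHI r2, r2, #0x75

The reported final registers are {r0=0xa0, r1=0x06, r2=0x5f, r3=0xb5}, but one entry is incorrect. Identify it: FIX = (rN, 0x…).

FIX = (r0, 0x38)

[0] flags=0010 → (cmp)
[1] flags=0010 GT?T → r2=0x5f
[2] flags=0010 LT?F → skip
[3] flags=1001 → (cmp)
[4] flags=1001 EQ?F → skip
[5] flags=1001 CS?F → skip
[6] flags=1001 EQ?F → skip
[7] flags=1000 → (cmp)
[8] flags=1000 VC?T → r1=0x06
[9] flags=1000 HI?F → skip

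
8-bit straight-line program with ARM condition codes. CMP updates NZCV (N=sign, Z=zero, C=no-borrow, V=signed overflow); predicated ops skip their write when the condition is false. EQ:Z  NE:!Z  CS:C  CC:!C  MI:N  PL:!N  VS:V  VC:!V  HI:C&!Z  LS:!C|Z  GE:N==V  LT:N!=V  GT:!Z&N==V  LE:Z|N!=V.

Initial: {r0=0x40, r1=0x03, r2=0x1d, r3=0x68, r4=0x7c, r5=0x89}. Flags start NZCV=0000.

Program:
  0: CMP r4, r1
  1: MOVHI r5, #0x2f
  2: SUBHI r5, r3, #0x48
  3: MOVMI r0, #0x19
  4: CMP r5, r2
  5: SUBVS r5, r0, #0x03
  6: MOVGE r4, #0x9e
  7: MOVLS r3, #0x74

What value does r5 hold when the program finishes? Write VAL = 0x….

VAL = 0x20

0: ✓ CMP  NZCV=0010
1: ✓ MOVHI  r5←0x2f
2: ✓ SUBHI  r5←0x20
3: · MOVMI
4: ✓ CMP  NZCV=0010
5: · SUBVS
6: ✓ MOVGE  r4←0x9e
7: · MOVLS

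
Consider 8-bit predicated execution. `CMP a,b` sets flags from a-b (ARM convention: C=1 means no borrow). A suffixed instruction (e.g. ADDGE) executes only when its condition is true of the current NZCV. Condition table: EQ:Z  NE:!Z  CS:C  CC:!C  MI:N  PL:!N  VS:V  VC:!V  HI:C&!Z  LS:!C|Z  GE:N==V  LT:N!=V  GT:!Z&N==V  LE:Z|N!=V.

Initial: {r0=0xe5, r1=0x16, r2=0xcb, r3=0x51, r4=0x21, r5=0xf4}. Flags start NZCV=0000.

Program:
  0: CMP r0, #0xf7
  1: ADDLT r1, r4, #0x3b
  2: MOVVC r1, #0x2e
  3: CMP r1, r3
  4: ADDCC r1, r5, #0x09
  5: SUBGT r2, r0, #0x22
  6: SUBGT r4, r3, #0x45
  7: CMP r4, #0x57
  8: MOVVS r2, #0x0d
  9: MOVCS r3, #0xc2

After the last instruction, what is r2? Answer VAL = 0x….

VAL = 0xcb

0: ✓ CMP  NZCV=1000
1: ✓ ADDLT  r1←0x5c
2: ✓ MOVVC  r1←0x2e
3: ✓ CMP  NZCV=1000
4: ✓ ADDCC  r1←0xfd
5: · SUBGT
6: · SUBGT
7: ✓ CMP  NZCV=1000
8: · MOVVS
9: · MOVCS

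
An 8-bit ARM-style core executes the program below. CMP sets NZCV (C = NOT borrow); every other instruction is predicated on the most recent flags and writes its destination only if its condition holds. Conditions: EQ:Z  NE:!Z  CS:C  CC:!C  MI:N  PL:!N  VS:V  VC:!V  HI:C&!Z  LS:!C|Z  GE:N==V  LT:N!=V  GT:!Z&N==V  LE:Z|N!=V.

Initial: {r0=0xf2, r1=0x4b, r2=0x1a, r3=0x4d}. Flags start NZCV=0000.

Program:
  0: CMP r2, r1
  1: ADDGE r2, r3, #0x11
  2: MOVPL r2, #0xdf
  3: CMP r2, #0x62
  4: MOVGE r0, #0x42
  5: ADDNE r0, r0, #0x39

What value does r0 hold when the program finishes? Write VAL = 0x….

VAL = 0x2b

0: ✓ CMP  NZCV=1000
1: · ADDGE
2: · MOVPL
3: ✓ CMP  NZCV=1000
4: · MOVGE
5: ✓ ADDNE  r0←0x2b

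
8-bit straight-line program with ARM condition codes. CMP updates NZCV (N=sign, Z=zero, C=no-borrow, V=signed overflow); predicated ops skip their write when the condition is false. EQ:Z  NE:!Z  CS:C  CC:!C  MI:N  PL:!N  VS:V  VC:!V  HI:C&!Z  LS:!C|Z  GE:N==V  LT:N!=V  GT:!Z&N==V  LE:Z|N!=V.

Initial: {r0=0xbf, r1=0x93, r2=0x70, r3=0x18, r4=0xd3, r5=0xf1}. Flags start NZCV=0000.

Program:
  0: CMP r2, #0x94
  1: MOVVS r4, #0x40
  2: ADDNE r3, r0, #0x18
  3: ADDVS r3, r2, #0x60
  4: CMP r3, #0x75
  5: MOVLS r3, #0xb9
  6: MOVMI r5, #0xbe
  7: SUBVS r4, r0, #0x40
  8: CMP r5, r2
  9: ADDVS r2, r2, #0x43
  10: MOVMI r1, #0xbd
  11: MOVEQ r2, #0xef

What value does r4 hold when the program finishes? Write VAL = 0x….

0: ✓ CMP  NZCV=1001
1: ✓ MOVVS  r4←0x40
2: ✓ ADDNE  r3←0xd7
3: ✓ ADDVS  r3←0xd0
4: ✓ CMP  NZCV=0011
5: · MOVLS
6: · MOVMI
7: ✓ SUBVS  r4←0x7f
8: ✓ CMP  NZCV=1010
9: · ADDVS
10: ✓ MOVMI  r1←0xbd
11: · MOVEQ

VAL = 0x7f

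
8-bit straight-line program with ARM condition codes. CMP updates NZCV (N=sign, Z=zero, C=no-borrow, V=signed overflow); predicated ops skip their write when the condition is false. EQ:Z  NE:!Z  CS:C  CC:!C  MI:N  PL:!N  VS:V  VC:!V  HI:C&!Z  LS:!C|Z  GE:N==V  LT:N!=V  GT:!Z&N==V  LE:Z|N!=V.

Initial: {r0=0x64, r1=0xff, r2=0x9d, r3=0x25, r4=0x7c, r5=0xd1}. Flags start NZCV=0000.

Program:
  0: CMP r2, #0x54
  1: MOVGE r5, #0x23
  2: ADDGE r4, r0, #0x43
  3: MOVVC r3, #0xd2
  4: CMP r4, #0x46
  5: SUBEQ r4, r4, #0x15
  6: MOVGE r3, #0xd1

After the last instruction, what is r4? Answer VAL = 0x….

VAL = 0x7c

0: ✓ CMP  NZCV=0011
1: · MOVGE
2: · ADDGE
3: · MOVVC
4: ✓ CMP  NZCV=0010
5: · SUBEQ
6: ✓ MOVGE  r3←0xd1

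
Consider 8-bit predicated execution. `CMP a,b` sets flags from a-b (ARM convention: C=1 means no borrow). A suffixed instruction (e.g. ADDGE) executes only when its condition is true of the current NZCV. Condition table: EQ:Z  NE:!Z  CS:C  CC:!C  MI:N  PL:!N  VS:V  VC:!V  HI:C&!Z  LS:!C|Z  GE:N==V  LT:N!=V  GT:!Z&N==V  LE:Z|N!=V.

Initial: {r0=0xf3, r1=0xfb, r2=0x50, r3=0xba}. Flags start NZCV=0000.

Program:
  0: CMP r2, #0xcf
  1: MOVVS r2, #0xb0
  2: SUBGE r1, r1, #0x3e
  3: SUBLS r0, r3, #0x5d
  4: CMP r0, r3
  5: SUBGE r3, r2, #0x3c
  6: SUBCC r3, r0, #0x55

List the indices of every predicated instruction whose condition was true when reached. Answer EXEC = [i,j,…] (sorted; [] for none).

EXEC = [1,2,3,5,6]

0: ✓ CMP  NZCV=1001
1: ✓ MOVVS  r2←0xb0
2: ✓ SUBGE  r1←0xbd
3: ✓ SUBLS  r0←0x5d
4: ✓ CMP  NZCV=1001
5: ✓ SUBGE  r3←0x74
6: ✓ SUBCC  r3←0x08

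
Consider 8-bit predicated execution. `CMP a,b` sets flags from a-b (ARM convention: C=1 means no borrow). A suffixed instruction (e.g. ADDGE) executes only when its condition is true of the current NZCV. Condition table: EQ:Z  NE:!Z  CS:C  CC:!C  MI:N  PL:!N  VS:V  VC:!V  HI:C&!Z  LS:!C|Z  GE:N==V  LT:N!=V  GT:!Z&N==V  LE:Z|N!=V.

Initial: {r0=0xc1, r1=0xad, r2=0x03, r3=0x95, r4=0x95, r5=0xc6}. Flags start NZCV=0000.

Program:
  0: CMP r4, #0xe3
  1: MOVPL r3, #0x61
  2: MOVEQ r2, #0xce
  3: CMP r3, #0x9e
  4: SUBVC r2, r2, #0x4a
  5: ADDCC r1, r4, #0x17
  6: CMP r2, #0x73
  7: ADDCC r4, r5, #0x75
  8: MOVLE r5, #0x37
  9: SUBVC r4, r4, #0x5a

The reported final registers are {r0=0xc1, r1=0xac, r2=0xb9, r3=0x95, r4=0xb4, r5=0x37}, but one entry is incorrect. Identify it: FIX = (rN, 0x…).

[0] flags=1000 → (cmp)
[1] flags=1000 PL?F → skip
[2] flags=1000 EQ?F → skip
[3] flags=1000 → (cmp)
[4] flags=1000 VC?T → r2=0xb9
[5] flags=1000 CC?T → r1=0xac
[6] flags=0011 → (cmp)
[7] flags=0011 CC?F → skip
[8] flags=0011 LE?T → r5=0x37
[9] flags=0011 VC?F → skip

FIX = (r4, 0x95)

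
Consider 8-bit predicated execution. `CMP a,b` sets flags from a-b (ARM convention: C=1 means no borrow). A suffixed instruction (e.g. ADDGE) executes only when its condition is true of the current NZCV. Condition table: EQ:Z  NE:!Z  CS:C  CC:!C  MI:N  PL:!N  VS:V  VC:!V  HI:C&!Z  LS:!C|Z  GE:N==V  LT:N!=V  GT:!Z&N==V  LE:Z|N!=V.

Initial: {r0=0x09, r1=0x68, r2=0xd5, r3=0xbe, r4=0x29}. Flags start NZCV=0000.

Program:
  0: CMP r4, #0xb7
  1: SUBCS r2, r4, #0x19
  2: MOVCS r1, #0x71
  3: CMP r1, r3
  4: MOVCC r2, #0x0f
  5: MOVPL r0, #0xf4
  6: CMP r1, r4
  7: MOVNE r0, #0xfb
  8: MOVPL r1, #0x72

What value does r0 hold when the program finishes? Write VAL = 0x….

VAL = 0xfb

[0] flags=0000 → (cmp)
[1] flags=0000 CS?F → skip
[2] flags=0000 CS?F → skip
[3] flags=1001 → (cmp)
[4] flags=1001 CC?T → r2=0x0f
[5] flags=1001 PL?F → skip
[6] flags=0010 → (cmp)
[7] flags=0010 NE?T → r0=0xfb
[8] flags=0010 PL?T → r1=0x72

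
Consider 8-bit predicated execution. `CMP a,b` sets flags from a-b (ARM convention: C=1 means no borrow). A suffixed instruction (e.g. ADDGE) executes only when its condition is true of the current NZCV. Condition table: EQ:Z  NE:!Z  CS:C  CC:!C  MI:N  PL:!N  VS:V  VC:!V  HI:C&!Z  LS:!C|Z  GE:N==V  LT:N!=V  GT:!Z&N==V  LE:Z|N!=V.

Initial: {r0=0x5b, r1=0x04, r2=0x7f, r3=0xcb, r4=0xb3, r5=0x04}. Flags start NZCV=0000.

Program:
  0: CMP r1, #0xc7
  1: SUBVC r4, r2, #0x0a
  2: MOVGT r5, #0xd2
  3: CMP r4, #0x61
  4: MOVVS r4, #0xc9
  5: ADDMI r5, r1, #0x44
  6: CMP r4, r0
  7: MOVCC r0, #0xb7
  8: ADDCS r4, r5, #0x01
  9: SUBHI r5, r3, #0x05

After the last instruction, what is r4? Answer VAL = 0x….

VAL = 0xd3

0: ✓ CMP  NZCV=0000
1: ✓ SUBVC  r4←0x75
2: ✓ MOVGT  r5←0xd2
3: ✓ CMP  NZCV=0010
4: · MOVVS
5: · ADDMI
6: ✓ CMP  NZCV=0010
7: · MOVCC
8: ✓ ADDCS  r4←0xd3
9: ✓ SUBHI  r5←0xc6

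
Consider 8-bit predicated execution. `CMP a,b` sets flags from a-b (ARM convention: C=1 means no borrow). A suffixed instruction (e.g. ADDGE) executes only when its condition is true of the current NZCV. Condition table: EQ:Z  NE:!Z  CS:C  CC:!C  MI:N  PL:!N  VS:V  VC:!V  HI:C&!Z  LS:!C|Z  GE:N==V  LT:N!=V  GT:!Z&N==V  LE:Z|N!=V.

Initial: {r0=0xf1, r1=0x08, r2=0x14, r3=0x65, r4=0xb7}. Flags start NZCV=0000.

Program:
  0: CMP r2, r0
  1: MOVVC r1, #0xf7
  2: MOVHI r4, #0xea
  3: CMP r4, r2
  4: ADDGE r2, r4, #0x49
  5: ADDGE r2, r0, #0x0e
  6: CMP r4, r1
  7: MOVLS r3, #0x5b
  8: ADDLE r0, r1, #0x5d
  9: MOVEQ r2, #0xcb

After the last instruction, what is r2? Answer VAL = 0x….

VAL = 0x14

[0] flags=0000 → (cmp)
[1] flags=0000 VC?T → r1=0xf7
[2] flags=0000 HI?F → skip
[3] flags=1010 → (cmp)
[4] flags=1010 GE?F → skip
[5] flags=1010 GE?F → skip
[6] flags=1000 → (cmp)
[7] flags=1000 LS?T → r3=0x5b
[8] flags=1000 LE?T → r0=0x54
[9] flags=1000 EQ?F → skip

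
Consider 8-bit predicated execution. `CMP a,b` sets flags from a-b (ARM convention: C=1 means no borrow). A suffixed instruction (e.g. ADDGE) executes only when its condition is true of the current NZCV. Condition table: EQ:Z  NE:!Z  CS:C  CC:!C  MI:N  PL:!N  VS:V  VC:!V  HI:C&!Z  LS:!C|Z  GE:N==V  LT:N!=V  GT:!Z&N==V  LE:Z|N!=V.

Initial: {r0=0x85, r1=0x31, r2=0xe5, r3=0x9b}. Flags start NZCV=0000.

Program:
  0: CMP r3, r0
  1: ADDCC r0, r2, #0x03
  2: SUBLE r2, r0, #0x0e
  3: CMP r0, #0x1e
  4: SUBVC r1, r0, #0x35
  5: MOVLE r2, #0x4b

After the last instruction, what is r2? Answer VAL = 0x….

VAL = 0x4b

[0] flags=0010 → (cmp)
[1] flags=0010 CC?F → skip
[2] flags=0010 LE?F → skip
[3] flags=0011 → (cmp)
[4] flags=0011 VC?F → skip
[5] flags=0011 LE?T → r2=0x4b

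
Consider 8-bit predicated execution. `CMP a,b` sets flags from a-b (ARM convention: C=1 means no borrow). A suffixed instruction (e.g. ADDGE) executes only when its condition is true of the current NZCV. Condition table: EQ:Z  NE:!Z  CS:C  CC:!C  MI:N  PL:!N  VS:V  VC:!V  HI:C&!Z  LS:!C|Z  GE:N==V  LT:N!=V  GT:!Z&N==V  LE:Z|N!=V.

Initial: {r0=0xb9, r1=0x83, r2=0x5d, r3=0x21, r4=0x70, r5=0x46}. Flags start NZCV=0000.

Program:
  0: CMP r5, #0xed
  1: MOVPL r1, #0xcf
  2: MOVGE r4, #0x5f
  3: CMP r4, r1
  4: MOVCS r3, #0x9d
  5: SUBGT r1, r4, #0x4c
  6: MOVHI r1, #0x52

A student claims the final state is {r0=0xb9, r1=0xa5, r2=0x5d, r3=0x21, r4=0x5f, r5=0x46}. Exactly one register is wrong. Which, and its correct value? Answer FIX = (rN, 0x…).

[0] flags=0000 → (cmp)
[1] flags=0000 PL?T → r1=0xcf
[2] flags=0000 GE?T → r4=0x5f
[3] flags=1001 → (cmp)
[4] flags=1001 CS?F → skip
[5] flags=1001 GT?T → r1=0x13
[6] flags=1001 HI?F → skip

FIX = (r1, 0x13)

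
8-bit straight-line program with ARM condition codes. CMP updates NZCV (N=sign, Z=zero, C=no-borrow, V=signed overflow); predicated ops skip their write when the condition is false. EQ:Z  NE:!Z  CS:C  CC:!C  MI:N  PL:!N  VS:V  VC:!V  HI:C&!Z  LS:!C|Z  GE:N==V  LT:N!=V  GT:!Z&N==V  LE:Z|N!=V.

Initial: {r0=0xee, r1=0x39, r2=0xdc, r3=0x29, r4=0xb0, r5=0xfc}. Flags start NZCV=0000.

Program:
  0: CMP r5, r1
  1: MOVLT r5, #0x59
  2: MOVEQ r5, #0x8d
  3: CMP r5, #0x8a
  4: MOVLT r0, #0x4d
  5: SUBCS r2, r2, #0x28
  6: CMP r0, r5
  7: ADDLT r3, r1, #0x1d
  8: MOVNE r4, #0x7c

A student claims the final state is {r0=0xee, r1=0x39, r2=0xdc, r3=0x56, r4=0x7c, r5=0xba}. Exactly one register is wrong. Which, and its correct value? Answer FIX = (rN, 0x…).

0: ✓ CMP  NZCV=1010
1: ✓ MOVLT  r5←0x59
2: · MOVEQ
3: ✓ CMP  NZCV=1001
4: · MOVLT
5: · SUBCS
6: ✓ CMP  NZCV=1010
7: ✓ ADDLT  r3←0x56
8: ✓ MOVNE  r4←0x7c

FIX = (r5, 0x59)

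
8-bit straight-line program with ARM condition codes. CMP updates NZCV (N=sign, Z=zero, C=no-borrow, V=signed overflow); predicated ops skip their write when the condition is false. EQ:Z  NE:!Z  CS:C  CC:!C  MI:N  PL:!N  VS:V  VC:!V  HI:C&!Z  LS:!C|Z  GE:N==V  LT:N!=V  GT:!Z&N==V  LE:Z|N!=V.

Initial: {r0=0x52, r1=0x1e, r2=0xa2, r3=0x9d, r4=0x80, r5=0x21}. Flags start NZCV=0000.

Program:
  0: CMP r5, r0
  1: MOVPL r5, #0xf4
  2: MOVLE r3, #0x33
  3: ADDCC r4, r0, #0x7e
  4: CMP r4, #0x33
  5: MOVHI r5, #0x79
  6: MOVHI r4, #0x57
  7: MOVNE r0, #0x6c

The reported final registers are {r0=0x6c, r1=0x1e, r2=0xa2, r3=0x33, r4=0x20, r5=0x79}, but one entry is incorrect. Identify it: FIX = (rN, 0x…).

[0] flags=1000 → (cmp)
[1] flags=1000 PL?F → skip
[2] flags=1000 LE?T → r3=0x33
[3] flags=1000 CC?T → r4=0xd0
[4] flags=1010 → (cmp)
[5] flags=1010 HI?T → r5=0x79
[6] flags=1010 HI?T → r4=0x57
[7] flags=1010 NE?T → r0=0x6c

FIX = (r4, 0x57)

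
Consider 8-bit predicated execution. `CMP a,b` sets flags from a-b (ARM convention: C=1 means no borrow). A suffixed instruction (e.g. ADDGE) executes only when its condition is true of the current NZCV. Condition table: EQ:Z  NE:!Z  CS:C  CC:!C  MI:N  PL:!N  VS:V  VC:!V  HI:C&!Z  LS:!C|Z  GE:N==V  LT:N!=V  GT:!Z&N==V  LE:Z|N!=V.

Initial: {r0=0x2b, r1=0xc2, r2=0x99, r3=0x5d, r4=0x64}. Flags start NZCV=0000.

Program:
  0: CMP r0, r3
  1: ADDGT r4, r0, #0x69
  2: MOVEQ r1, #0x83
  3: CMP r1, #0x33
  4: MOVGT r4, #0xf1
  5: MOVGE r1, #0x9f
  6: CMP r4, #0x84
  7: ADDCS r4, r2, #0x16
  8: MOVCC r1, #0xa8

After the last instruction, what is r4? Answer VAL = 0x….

0: ✓ CMP  NZCV=1000
1: · ADDGT
2: · MOVEQ
3: ✓ CMP  NZCV=1010
4: · MOVGT
5: · MOVGE
6: ✓ CMP  NZCV=1001
7: · ADDCS
8: ✓ MOVCC  r1←0xa8

VAL = 0x64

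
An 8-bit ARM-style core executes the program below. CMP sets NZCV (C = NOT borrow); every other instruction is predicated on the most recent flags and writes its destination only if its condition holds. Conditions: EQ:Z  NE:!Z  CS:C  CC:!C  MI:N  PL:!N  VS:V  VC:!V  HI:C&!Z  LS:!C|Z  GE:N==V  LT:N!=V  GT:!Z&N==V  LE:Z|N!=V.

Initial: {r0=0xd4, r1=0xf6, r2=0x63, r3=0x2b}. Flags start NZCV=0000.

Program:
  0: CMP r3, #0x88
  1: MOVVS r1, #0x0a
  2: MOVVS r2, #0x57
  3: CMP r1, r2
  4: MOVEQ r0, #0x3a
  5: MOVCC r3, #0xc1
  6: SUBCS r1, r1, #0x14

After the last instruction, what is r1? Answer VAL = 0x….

[0] flags=1001 → (cmp)
[1] flags=1001 VS?T → r1=0x0a
[2] flags=1001 VS?T → r2=0x57
[3] flags=1000 → (cmp)
[4] flags=1000 EQ?F → skip
[5] flags=1000 CC?T → r3=0xc1
[6] flags=1000 CS?F → skip

VAL = 0x0a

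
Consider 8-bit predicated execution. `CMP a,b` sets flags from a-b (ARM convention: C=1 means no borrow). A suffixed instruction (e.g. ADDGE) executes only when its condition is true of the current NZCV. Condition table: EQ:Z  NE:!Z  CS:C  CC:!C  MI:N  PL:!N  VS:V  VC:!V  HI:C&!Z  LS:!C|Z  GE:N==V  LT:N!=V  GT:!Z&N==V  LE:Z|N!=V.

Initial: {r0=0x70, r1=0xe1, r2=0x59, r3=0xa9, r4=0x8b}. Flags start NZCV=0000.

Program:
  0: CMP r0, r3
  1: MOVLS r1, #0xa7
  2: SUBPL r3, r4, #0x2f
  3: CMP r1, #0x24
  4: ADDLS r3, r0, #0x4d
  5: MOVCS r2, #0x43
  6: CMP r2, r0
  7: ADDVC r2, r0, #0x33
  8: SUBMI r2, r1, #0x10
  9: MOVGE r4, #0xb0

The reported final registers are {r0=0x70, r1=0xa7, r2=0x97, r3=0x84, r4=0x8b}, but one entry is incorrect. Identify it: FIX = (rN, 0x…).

FIX = (r3, 0xa9)

0: ✓ CMP  NZCV=1001
1: ✓ MOVLS  r1←0xa7
2: · SUBPL
3: ✓ CMP  NZCV=1010
4: · ADDLS
5: ✓ MOVCS  r2←0x43
6: ✓ CMP  NZCV=1000
7: ✓ ADDVC  r2←0xa3
8: ✓ SUBMI  r2←0x97
9: · MOVGE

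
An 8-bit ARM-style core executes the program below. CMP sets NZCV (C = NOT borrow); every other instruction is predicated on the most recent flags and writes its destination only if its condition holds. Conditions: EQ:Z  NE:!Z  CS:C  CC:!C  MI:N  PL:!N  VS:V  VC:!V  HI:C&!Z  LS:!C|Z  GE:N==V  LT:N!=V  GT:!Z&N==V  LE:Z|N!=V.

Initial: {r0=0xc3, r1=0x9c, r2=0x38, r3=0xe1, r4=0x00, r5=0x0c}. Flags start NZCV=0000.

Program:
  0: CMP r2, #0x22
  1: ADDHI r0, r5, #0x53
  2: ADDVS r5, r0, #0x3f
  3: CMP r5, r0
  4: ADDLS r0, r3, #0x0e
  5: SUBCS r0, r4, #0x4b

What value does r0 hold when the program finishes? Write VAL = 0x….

VAL = 0xef

0: ✓ CMP  NZCV=0010
1: ✓ ADDHI  r0←0x5f
2: · ADDVS
3: ✓ CMP  NZCV=1000
4: ✓ ADDLS  r0←0xef
5: · SUBCS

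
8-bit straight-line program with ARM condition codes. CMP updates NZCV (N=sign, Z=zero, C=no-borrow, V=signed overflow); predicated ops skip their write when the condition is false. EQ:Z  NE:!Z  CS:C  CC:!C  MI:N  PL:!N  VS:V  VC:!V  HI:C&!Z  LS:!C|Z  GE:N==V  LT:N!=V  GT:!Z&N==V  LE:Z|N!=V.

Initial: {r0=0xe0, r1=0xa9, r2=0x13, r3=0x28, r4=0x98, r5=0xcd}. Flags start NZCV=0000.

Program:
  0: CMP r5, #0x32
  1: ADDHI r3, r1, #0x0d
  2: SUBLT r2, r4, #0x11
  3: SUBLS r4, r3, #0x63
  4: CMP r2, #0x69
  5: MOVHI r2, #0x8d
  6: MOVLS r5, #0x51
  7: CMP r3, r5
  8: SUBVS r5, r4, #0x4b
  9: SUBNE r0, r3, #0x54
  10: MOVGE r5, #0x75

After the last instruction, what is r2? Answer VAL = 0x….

[0] flags=1010 → (cmp)
[1] flags=1010 HI?T → r3=0xb6
[2] flags=1010 LT?T → r2=0x87
[3] flags=1010 LS?F → skip
[4] flags=0011 → (cmp)
[5] flags=0011 HI?T → r2=0x8d
[6] flags=0011 LS?F → skip
[7] flags=1000 → (cmp)
[8] flags=1000 VS?F → skip
[9] flags=1000 NE?T → r0=0x62
[10] flags=1000 GE?F → skip

VAL = 0x8d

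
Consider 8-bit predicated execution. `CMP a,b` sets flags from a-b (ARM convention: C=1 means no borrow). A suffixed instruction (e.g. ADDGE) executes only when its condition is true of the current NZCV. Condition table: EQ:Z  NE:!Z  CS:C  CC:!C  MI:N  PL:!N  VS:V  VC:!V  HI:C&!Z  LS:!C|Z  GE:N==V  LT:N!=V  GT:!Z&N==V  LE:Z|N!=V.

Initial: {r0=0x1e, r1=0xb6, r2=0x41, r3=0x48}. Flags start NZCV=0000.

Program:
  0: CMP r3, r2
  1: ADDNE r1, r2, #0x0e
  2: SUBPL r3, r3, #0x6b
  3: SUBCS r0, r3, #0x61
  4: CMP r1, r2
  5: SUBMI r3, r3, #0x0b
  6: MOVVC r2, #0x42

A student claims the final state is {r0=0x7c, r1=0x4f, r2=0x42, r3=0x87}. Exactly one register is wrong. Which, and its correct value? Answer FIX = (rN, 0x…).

[0] flags=0010 → (cmp)
[1] flags=0010 NE?T → r1=0x4f
[2] flags=0010 PL?T → r3=0xdd
[3] flags=0010 CS?T → r0=0x7c
[4] flags=0010 → (cmp)
[5] flags=0010 MI?F → skip
[6] flags=0010 VC?T → r2=0x42

FIX = (r3, 0xdd)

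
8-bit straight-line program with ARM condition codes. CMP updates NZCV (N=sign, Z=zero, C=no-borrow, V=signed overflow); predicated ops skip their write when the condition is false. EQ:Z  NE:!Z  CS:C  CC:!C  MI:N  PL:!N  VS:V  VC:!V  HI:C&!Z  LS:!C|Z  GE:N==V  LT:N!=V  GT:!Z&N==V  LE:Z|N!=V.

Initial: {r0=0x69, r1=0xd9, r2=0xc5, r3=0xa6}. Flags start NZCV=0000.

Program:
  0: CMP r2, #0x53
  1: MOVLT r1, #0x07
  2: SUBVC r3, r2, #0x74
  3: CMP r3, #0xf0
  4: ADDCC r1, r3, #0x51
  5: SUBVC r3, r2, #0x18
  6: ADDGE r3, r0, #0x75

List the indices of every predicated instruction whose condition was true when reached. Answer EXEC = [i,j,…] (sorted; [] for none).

EXEC = [1,4,5]

[0] flags=0011 → (cmp)
[1] flags=0011 LT?T → r1=0x07
[2] flags=0011 VC?F → skip
[3] flags=1000 → (cmp)
[4] flags=1000 CC?T → r1=0xf7
[5] flags=1000 VC?T → r3=0xad
[6] flags=1000 GE?F → skip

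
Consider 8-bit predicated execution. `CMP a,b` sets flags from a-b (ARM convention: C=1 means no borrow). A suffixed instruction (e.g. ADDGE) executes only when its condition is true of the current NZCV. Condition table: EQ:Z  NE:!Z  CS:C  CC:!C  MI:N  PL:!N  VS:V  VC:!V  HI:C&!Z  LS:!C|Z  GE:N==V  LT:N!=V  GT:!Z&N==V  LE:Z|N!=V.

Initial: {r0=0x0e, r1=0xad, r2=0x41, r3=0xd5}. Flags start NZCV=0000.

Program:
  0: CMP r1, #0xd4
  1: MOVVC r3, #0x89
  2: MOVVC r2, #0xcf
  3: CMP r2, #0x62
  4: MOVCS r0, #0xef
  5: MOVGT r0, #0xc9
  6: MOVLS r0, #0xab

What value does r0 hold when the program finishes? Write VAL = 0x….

0: ✓ CMP  NZCV=1000
1: ✓ MOVVC  r3←0x89
2: ✓ MOVVC  r2←0xcf
3: ✓ CMP  NZCV=0011
4: ✓ MOVCS  r0←0xef
5: · MOVGT
6: · MOVLS

VAL = 0xef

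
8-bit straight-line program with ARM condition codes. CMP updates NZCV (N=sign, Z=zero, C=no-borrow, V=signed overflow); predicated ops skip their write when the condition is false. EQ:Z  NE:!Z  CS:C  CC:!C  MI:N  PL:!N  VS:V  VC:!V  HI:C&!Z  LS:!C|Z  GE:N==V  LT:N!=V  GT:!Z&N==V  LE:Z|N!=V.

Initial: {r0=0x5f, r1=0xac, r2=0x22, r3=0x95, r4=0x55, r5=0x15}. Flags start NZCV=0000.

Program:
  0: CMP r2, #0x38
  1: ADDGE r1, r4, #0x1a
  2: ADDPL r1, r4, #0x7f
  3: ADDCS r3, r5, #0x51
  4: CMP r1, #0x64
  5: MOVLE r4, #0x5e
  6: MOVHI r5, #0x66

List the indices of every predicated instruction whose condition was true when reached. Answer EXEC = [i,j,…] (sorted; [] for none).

0: ✓ CMP  NZCV=1000
1: · ADDGE
2: · ADDPL
3: · ADDCS
4: ✓ CMP  NZCV=0011
5: ✓ MOVLE  r4←0x5e
6: ✓ MOVHI  r5←0x66

EXEC = [5,6]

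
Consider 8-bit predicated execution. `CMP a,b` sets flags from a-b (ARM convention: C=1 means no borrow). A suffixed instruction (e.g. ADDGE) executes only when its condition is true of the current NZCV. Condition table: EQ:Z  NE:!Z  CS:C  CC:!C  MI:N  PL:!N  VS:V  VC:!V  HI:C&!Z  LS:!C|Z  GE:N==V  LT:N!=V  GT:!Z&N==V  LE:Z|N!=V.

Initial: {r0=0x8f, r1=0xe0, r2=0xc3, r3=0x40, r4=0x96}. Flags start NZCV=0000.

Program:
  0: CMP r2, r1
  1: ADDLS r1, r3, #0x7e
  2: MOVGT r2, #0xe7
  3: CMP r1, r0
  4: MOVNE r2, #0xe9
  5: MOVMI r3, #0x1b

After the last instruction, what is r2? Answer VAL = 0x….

VAL = 0xe9

[0] flags=1000 → (cmp)
[1] flags=1000 LS?T → r1=0xbe
[2] flags=1000 GT?F → skip
[3] flags=0010 → (cmp)
[4] flags=0010 NE?T → r2=0xe9
[5] flags=0010 MI?F → skip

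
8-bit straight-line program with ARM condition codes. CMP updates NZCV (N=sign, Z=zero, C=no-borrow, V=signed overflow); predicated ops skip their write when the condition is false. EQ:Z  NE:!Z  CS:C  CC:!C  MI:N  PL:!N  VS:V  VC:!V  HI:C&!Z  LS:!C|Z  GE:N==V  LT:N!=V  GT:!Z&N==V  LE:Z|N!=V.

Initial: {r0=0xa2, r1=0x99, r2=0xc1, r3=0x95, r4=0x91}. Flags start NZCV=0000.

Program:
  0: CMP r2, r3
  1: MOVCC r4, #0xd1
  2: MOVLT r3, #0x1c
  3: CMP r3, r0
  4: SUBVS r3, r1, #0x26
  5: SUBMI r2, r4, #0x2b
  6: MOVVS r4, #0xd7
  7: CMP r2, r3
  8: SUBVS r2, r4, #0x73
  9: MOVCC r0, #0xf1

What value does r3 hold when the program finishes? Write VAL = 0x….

VAL = 0x95

[0] flags=0010 → (cmp)
[1] flags=0010 CC?F → skip
[2] flags=0010 LT?F → skip
[3] flags=1000 → (cmp)
[4] flags=1000 VS?F → skip
[5] flags=1000 MI?T → r2=0x66
[6] flags=1000 VS?F → skip
[7] flags=1001 → (cmp)
[8] flags=1001 VS?T → r2=0x1e
[9] flags=1001 CC?T → r0=0xf1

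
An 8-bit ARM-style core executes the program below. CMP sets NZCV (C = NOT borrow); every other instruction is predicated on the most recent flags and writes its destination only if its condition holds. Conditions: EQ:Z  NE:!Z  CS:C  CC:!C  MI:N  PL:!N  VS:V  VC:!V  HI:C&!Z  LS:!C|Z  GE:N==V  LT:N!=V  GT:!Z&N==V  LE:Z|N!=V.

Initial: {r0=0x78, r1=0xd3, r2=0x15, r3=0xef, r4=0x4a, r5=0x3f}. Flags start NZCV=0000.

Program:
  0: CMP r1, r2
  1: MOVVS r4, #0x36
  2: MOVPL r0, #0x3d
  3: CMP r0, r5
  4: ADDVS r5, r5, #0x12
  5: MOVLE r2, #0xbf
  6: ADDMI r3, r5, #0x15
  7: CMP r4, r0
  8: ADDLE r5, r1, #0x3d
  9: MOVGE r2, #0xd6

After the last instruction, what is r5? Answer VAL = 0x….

VAL = 0x10

[0] flags=1010 → (cmp)
[1] flags=1010 VS?F → skip
[2] flags=1010 PL?F → skip
[3] flags=0010 → (cmp)
[4] flags=0010 VS?F → skip
[5] flags=0010 LE?F → skip
[6] flags=0010 MI?F → skip
[7] flags=1000 → (cmp)
[8] flags=1000 LE?T → r5=0x10
[9] flags=1000 GE?F → skip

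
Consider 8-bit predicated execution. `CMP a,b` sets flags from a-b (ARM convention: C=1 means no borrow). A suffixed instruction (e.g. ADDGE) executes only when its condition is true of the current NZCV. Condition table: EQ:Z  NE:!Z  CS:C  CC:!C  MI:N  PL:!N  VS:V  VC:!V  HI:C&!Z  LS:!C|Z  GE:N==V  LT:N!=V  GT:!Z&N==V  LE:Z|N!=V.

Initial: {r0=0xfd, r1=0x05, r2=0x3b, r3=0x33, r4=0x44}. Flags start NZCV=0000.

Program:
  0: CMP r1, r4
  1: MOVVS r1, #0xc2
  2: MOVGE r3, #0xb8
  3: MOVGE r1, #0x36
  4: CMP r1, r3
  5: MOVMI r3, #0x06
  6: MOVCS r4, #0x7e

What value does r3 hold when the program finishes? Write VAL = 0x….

[0] flags=1000 → (cmp)
[1] flags=1000 VS?F → skip
[2] flags=1000 GE?F → skip
[3] flags=1000 GE?F → skip
[4] flags=1000 → (cmp)
[5] flags=1000 MI?T → r3=0x06
[6] flags=1000 CS?F → skip

VAL = 0x06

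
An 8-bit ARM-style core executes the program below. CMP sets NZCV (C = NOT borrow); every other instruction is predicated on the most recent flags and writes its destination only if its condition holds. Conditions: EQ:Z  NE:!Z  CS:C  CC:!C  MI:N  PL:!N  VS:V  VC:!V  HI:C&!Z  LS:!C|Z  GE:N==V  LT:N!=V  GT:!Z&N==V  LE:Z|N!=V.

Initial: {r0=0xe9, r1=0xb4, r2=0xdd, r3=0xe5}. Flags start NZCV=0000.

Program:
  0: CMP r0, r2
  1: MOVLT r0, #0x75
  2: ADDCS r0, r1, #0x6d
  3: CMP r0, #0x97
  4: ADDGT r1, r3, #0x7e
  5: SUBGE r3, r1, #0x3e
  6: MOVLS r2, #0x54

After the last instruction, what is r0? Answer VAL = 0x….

[0] flags=0010 → (cmp)
[1] flags=0010 LT?F → skip
[2] flags=0010 CS?T → r0=0x21
[3] flags=1001 → (cmp)
[4] flags=1001 GT?T → r1=0x63
[5] flags=1001 GE?T → r3=0x25
[6] flags=1001 LS?T → r2=0x54

VAL = 0x21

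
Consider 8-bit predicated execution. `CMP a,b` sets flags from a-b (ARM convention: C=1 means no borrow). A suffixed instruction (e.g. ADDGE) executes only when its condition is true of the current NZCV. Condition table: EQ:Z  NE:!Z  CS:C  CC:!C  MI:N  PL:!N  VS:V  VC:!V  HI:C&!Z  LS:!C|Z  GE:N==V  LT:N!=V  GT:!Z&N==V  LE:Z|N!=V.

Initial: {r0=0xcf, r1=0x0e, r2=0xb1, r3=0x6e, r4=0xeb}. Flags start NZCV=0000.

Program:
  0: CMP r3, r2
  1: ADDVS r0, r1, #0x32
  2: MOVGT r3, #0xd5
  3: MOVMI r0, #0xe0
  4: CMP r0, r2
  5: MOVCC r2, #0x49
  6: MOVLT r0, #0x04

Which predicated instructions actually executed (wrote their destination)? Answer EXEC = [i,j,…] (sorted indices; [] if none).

[0] flags=1001 → (cmp)
[1] flags=1001 VS?T → r0=0x40
[2] flags=1001 GT?T → r3=0xd5
[3] flags=1001 MI?T → r0=0xe0
[4] flags=0010 → (cmp)
[5] flags=0010 CC?F → skip
[6] flags=0010 LT?F → skip

EXEC = [1,2,3]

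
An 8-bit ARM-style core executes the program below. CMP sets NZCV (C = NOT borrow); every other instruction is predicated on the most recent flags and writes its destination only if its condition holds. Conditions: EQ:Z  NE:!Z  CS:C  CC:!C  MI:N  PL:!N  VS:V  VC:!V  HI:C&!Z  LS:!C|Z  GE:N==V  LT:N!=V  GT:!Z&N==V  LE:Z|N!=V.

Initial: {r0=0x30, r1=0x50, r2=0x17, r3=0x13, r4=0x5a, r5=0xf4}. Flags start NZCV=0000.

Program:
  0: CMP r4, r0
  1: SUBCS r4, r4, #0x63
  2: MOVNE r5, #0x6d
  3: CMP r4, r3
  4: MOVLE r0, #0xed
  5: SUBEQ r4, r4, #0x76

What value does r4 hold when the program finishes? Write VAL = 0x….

VAL = 0xf7

0: ✓ CMP  NZCV=0010
1: ✓ SUBCS  r4←0xf7
2: ✓ MOVNE  r5←0x6d
3: ✓ CMP  NZCV=1010
4: ✓ MOVLE  r0←0xed
5: · SUBEQ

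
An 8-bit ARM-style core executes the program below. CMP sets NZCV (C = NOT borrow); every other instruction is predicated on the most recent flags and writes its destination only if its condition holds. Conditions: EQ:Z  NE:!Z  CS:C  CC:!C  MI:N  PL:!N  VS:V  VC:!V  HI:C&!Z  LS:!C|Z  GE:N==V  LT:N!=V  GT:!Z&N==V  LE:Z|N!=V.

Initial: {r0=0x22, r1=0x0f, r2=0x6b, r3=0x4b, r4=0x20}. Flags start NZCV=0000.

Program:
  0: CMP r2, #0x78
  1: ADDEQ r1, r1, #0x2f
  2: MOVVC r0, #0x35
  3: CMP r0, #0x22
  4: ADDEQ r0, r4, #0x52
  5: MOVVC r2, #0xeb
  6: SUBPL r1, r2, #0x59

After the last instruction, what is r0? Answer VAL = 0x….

VAL = 0x35

[0] flags=1000 → (cmp)
[1] flags=1000 EQ?F → skip
[2] flags=1000 VC?T → r0=0x35
[3] flags=0010 → (cmp)
[4] flags=0010 EQ?F → skip
[5] flags=0010 VC?T → r2=0xeb
[6] flags=0010 PL?T → r1=0x92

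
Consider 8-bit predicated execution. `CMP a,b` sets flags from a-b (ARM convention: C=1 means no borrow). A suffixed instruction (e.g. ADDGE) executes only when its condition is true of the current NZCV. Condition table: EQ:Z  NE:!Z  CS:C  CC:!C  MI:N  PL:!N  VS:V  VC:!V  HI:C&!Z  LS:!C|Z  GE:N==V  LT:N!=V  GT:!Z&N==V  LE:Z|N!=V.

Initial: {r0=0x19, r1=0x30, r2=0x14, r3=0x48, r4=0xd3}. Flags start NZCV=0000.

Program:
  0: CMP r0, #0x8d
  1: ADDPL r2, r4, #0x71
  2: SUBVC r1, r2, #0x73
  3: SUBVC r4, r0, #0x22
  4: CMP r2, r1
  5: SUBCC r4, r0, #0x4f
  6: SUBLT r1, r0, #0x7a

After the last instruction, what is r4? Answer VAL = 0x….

0: ✓ CMP  NZCV=1001
1: · ADDPL
2: · SUBVC
3: · SUBVC
4: ✓ CMP  NZCV=1000
5: ✓ SUBCC  r4←0xca
6: ✓ SUBLT  r1←0x9f

VAL = 0xca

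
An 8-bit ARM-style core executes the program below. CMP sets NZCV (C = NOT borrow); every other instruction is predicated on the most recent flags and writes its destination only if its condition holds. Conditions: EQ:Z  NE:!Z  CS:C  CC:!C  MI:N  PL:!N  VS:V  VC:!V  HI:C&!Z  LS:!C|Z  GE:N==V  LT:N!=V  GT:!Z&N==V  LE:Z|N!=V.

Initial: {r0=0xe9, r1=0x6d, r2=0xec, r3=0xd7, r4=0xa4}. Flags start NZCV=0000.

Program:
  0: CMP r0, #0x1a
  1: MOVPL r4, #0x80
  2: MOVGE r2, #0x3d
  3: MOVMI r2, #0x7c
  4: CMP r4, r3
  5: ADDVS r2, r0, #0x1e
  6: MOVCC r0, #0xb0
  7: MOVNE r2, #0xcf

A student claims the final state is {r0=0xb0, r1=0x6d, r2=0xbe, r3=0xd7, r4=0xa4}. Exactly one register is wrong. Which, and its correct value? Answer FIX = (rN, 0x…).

0: ✓ CMP  NZCV=1010
1: · MOVPL
2: · MOVGE
3: ✓ MOVMI  r2←0x7c
4: ✓ CMP  NZCV=1000
5: · ADDVS
6: ✓ MOVCC  r0←0xb0
7: ✓ MOVNE  r2←0xcf

FIX = (r2, 0xcf)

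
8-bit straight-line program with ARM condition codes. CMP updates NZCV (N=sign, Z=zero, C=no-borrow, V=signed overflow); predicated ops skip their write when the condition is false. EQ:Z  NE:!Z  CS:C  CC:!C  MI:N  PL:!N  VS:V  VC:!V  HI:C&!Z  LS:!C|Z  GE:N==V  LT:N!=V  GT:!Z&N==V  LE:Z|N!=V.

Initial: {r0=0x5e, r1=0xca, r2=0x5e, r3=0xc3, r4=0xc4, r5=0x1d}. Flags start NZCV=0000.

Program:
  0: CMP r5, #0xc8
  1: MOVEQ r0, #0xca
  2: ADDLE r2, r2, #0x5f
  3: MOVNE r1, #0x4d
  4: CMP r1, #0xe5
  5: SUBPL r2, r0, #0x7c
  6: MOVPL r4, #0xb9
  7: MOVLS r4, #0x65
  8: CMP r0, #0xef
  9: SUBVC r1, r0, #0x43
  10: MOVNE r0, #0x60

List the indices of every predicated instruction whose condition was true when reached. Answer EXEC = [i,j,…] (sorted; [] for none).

EXEC = [3,5,6,7,9,10]

[0] flags=0000 → (cmp)
[1] flags=0000 EQ?F → skip
[2] flags=0000 LE?F → skip
[3] flags=0000 NE?T → r1=0x4d
[4] flags=0000 → (cmp)
[5] flags=0000 PL?T → r2=0xe2
[6] flags=0000 PL?T → r4=0xb9
[7] flags=0000 LS?T → r4=0x65
[8] flags=0000 → (cmp)
[9] flags=0000 VC?T → r1=0x1b
[10] flags=0000 NE?T → r0=0x60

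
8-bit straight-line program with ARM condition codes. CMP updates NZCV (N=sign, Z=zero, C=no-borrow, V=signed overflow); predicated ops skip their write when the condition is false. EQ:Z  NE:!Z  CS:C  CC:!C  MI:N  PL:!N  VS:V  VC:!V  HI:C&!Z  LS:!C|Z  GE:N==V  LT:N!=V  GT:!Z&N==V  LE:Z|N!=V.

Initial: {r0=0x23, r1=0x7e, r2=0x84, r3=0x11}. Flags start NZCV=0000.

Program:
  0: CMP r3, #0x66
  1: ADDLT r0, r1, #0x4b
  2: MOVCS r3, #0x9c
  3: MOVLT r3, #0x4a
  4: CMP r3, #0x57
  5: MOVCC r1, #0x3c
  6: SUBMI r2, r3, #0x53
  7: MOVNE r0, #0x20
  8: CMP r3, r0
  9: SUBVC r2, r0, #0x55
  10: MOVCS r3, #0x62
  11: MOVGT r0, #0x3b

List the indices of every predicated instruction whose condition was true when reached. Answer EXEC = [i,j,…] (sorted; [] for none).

[0] flags=1000 → (cmp)
[1] flags=1000 LT?T → r0=0xc9
[2] flags=1000 CS?F → skip
[3] flags=1000 LT?T → r3=0x4a
[4] flags=1000 → (cmp)
[5] flags=1000 CC?T → r1=0x3c
[6] flags=1000 MI?T → r2=0xf7
[7] flags=1000 NE?T → r0=0x20
[8] flags=0010 → (cmp)
[9] flags=0010 VC?T → r2=0xcb
[10] flags=0010 CS?T → r3=0x62
[11] flags=0010 GT?T → r0=0x3b

EXEC = [1,3,5,6,7,9,10,11]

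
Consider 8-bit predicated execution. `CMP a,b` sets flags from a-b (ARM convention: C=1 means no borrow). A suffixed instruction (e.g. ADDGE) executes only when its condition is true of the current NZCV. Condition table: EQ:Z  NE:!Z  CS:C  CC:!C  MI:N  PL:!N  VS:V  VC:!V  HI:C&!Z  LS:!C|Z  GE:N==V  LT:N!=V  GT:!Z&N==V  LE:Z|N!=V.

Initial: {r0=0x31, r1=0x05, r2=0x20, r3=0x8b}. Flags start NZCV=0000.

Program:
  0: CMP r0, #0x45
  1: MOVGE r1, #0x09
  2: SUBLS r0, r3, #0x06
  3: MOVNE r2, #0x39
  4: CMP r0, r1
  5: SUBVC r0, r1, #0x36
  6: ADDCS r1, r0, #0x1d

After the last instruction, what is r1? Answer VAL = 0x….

[0] flags=1000 → (cmp)
[1] flags=1000 GE?F → skip
[2] flags=1000 LS?T → r0=0x85
[3] flags=1000 NE?T → r2=0x39
[4] flags=1010 → (cmp)
[5] flags=1010 VC?T → r0=0xcf
[6] flags=1010 CS?T → r1=0xec

VAL = 0xec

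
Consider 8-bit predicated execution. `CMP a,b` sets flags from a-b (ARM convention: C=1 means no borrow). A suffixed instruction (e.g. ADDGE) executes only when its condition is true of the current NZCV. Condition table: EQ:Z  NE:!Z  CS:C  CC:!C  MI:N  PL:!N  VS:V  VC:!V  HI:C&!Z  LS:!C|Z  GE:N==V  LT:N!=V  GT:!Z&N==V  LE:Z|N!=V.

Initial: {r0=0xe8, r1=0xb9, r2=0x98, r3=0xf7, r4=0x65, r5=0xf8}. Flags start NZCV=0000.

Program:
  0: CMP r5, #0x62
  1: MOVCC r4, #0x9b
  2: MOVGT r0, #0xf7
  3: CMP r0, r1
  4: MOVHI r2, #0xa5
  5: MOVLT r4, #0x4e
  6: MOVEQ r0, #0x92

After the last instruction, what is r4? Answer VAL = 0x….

VAL = 0x65

0: ✓ CMP  NZCV=1010
1: · MOVCC
2: · MOVGT
3: ✓ CMP  NZCV=0010
4: ✓ MOVHI  r2←0xa5
5: · MOVLT
6: · MOVEQ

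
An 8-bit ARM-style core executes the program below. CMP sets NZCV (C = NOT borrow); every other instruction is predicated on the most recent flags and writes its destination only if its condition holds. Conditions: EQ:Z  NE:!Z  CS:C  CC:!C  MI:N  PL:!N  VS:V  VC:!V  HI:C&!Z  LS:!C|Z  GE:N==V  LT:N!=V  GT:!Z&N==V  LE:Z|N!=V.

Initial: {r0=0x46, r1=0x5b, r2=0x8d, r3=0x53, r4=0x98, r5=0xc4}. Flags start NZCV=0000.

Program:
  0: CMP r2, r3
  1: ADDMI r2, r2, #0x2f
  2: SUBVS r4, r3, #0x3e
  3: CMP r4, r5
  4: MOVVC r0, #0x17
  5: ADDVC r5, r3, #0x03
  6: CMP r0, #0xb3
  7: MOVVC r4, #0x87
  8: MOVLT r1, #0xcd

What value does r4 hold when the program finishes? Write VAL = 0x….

VAL = 0x87

0: ✓ CMP  NZCV=0011
1: · ADDMI
2: ✓ SUBVS  r4←0x15
3: ✓ CMP  NZCV=0000
4: ✓ MOVVC  r0←0x17
5: ✓ ADDVC  r5←0x56
6: ✓ CMP  NZCV=0000
7: ✓ MOVVC  r4←0x87
8: · MOVLT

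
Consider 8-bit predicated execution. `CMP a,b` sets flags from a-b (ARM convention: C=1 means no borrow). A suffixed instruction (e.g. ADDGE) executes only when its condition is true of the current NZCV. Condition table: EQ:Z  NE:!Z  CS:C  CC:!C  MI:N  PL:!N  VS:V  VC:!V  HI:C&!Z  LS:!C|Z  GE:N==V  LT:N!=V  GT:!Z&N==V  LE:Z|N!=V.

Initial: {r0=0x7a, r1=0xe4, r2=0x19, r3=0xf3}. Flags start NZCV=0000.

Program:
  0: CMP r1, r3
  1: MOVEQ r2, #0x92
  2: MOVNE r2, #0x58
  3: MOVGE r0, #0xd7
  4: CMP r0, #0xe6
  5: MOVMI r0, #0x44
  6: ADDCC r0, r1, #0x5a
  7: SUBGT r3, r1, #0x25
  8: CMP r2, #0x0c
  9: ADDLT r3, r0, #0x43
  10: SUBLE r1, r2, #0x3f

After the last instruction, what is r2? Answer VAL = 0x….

[0] flags=1000 → (cmp)
[1] flags=1000 EQ?F → skip
[2] flags=1000 NE?T → r2=0x58
[3] flags=1000 GE?F → skip
[4] flags=1001 → (cmp)
[5] flags=1001 MI?T → r0=0x44
[6] flags=1001 CC?T → r0=0x3e
[7] flags=1001 GT?T → r3=0xbf
[8] flags=0010 → (cmp)
[9] flags=0010 LT?F → skip
[10] flags=0010 LE?F → skip

VAL = 0x58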